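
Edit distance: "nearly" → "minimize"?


Word 1: "nearly" (length 6)
Word 2: "minimize" (length 8)
One optimal edit sequence (insert/delete/substitute each cost 1):
  1. insert 'm'  (+1)
  2. insert 'i'  (+1)
  3. keep 'n'
  4. substitute 'e' -> 'i'  (+1)
  5. substitute 'a' -> 'm'  (+1)
  6. substitute 'r' -> 'i'  (+1)
  7. substitute 'l' -> 'z'  (+1)
  8. substitute 'y' -> 'e'  (+1)
Total edit operations: 7
Edit distance = 7


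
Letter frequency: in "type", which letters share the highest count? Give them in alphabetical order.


Word: "type"
Letter counts:
  'e': 1
  'p': 1
  't': 1
  'y': 1
Maximum count = 1
Most frequent = 'e', 'p', 't', 'y' (1 time each)


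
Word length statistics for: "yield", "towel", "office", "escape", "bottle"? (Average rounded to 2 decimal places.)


Lengths: "yield"=5, "towel"=5, "office"=6, "escape"=6, "bottle"=6
Sum = 28, Count = 5
Average = 28/5 = 5.60
= avg=5.60, min=5, max=6


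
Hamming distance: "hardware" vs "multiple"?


Comparing character by character (same length = 8):
  Pos 0: 'h' vs 'm' !=
  Pos 1: 'a' vs 'u' !=
  Pos 2: 'r' vs 'l' !=
  Pos 3: 'd' vs 't' !=
  Pos 4: 'w' vs 'i' !=
  Pos 5: 'a' vs 'p' !=
  Pos 6: 'r' vs 'l' !=
  Pos 7: 'e' vs 'e' =
Hamming distance = 7


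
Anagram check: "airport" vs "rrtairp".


Word 1: "airport" → sorted: aioprrt
Word 2: "rrtairp" → sorted: aiprrrt
Same letters? aioprrt != aiprrrt
Anagram = No


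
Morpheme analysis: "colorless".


Word: "colorless"
Morphemes: color + -less
Each morpheme carries meaning
= 2 morphemes


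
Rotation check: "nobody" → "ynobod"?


Word: "nobody", Candidate: "ynobod"
Method: check if candidate is substring of word+word
"nobodynobody" contains "ynobod"? Yes
Is rotation = Yes


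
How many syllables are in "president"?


Word: "president"
Syllable breakdown: pres-i-dent
Counting: 3 parts
= 3 syllables


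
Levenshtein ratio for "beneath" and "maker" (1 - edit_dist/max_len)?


Word 1: "beneath" (length 7)
Word 2: "maker" (length 5)
One optimal edit sequence:
  1. substitute 'b' -> 'm'  (+1)
  2. substitute 'e' -> 'a'  (+1)
  3. substitute 'n' -> 'k'  (+1)
  4. keep 'e'
  5. delete 'a'  (+1)
  6. delete 't'  (+1)
  7. substitute 'h' -> 'r'  (+1)
Edit distance = 6
Max length = max(7, 5) = 7
Similarity = 1 - 6/7
= 0.1429


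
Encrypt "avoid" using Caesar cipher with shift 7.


Word: "avoid"
Shift: 7
Each letter → (letter + shift) mod 26:
  'a' (0) + 7 = 7 → 'h'
  'v' (21) + 7 = 2 → 'c'
  'o' (14) + 7 = 21 → 'v'
  'i' (8) + 7 = 15 → 'p'
  'd' (3) + 7 = 10 → 'k'
Result = "hcvpk"


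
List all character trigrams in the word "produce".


Word: "produce" (length 7)
Number of trigrams = 7 - 3 + 1 = 5
  Position 0: "pro"
  Position 1: "rod"
  Position 2: "odu"
  Position 3: "duc"
  Position 4: "uce"
Trigrams = "pro", "rod", "odu", "duc", "uce"


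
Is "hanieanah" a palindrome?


Word: "hanieanah"
Reversed: "hanaeinah"
Forward == Backward? hanieanah != hanaeinah
Palindrome = No


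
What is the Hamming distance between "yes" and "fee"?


Comparing character by character (same length = 3):
  Pos 0: 'y' vs 'f' !=
  Pos 1: 'e' vs 'e' =
  Pos 2: 's' vs 'e' !=
Hamming distance = 2


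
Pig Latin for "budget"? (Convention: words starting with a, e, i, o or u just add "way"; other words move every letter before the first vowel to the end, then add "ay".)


Word: "budget"
Starts with consonant(s) → move to end, add 'ay'
Consonant cluster: "b"
Pig Latin = "udgetbay"


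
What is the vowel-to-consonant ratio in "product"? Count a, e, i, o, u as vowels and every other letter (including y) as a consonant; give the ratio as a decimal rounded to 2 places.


Word: "product"
Vowels (a,e,i,o,u): 2
Consonants: 5
Ratio = 2/5
= 0.40


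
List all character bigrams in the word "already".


Word: "already" (length 7)
Number of bigrams = 7 - 2 + 1 = 6
  Position 0: "al"
  Position 1: "lr"
  Position 2: "re"
  Position 3: "ea"
  Position 4: "ad"
  Position 5: "dy"
Bigrams = "al", "lr", "re", "ea", "ad", "dy"


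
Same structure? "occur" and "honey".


Pattern of "occur": [0, 1, 1, 2, 3]
Pattern of "honey": [0, 1, 2, 3, 4]
Patterns do not match
Same pattern = No


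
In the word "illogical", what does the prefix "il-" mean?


Prefix: il-
As in: illogical -> il- + logical
Meaning = not


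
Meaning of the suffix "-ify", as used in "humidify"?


Suffix: -ify
Example: humidify (humid + -ify)
Meaning = to make


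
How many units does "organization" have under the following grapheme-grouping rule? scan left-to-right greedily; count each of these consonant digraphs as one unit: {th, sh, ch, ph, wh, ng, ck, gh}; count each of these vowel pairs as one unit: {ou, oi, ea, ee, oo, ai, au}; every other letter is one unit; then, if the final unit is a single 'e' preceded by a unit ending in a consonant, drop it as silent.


Word: "organization" (12 letters)
Left-to-right scan:
  (1) 'o' (letter)
  (2) 'r' (letter)
  (3) 'g' (letter)
  (4) 'a' (letter)
  (5) 'n' (letter)
  (6) 'i' (letter)
  (7) 'z' (letter)
  (8) 'a' (letter)
  (9) 't' (letter)
  (10) 'i' (letter)
  (11) 'o' (letter)
  (12) 'n' (letter)
Units from scan: 12
Sound units = 12 units


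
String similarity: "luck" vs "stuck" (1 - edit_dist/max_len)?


Word 1: "luck" (length 4)
Word 2: "stuck" (length 5)
One optimal edit sequence:
  1. insert 's'  (+1)
  2. substitute 'l' -> 't'  (+1)
  3. keep 'u'
  4. keep 'c'
  5. keep 'k'
Edit distance = 2
Max length = max(4, 5) = 5
Similarity = 1 - 2/5
= 0.6000


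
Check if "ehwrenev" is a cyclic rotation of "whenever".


Word: "whenever", Candidate: "ehwrenev"
Method: check if candidate is substring of word+word
"wheneverwhenever" contains "ehwrenev"? No
Is rotation = No


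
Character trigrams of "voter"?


Word: "voter" (length 5)
Number of trigrams = 5 - 3 + 1 = 3
  Position 0: "vot"
  Position 1: "ote"
  Position 2: "ter"
Trigrams = "vot", "ote", "ter"


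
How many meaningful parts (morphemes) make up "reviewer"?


Word: "reviewer"
Morphemes: re- + view + -er
Each morpheme carries meaning
= 3 morphemes


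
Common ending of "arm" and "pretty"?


Word 1: "arm"
Word 2: "pretty"
Comparing from end:
  Pos -1: 'm' != 'y' (stop)
LCS = "" (length 0)


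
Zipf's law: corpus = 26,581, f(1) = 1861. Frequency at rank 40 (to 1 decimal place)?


Zipf's law: f(r) = f(1) / r
f(1) = 1861
f(40) = 1861 / 40
= 46.5 occurrences


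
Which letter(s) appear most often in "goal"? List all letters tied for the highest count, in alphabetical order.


Word: "goal"
Letter counts:
  'a': 1
  'g': 1
  'l': 1
  'o': 1
Maximum count = 1
Most frequent = 'a', 'g', 'l', 'o' (1 time each)


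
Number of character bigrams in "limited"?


Word: "limited" (length 7)
Number of 2-grams = length - 2 + 1 = 7 - 2 + 1
= 6


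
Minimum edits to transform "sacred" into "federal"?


Word 1: "sacred" (length 6)
Word 2: "federal" (length 7)
One optimal edit sequence (insert/delete/substitute each cost 1):
  1. insert 'f'  (+1)
  2. substitute 's' -> 'e'  (+1)
  3. substitute 'a' -> 'd'  (+1)
  4. substitute 'c' -> 'e'  (+1)
  5. keep 'r'
  6. substitute 'e' -> 'a'  (+1)
  7. substitute 'd' -> 'l'  (+1)
Total edit operations: 6
Edit distance = 6


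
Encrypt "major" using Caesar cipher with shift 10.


Word: "major"
Shift: 10
Each letter → (letter + shift) mod 26:
  'm' (12) + 10 = 22 → 'w'
  'a' (0) + 10 = 10 → 'k'
  'j' (9) + 10 = 19 → 't'
  'o' (14) + 10 = 24 → 'y'
  'r' (17) + 10 = 1 → 'b'
Result = "wktyb"


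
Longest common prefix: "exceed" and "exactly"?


Word 1: "exceed"
Word 2: "exactly"
Comparing from start:
  Pos 0: 'e' == 'e'
  Pos 1: 'x' == 'x'
  Pos 2: 'c' != 'a' (stop)
LCP = "ex" (length 2)


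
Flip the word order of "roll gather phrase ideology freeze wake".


Original: "roll gather phrase ideology freeze wake"
Words (1..n): roll | gather | phrase | ideology | freeze | wake
Reversed (n..1): wake | freeze | ideology | phrase | gather | roll
Result = "wake freeze ideology phrase gather roll"


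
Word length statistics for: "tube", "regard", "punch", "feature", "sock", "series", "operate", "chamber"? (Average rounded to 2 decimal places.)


Lengths: "tube"=4, "regard"=6, "punch"=5, "feature"=7, "sock"=4, "series"=6, "operate"=7, "chamber"=7
Sum = 46, Count = 8
Average = 46/8 = 5.75
= avg=5.75, min=4, max=7


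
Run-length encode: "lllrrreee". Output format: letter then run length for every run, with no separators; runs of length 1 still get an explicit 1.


String: "lllrrreee"
Scanning for consecutive runs:
  'l' x 3
  'r' x 3
  'e' x 3
RLE = "l3r3e3"


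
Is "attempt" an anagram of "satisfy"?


Word 1: "satisfy" → sorted: afissty
Word 2: "attempt" → sorted: aempttt
Same letters? afissty != aempttt
Anagram = No


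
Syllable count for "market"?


Word: "market"
Syllable breakdown: mar-ket
Counting: 2 parts
= 2 syllables


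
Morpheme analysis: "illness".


Word: "illness"
Morphemes: ill | -ness
Each morpheme carries meaning
= 2 morphemes


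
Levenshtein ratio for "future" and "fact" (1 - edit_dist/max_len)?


Word 1: "future" (length 6)
Word 2: "fact" (length 4)
One optimal edit sequence:
  1. keep 'f'
  2. delete 'u'  (+1)
  3. delete 't'  (+1)
  4. substitute 'u' -> 'a'  (+1)
  5. substitute 'r' -> 'c'  (+1)
  6. substitute 'e' -> 't'  (+1)
Edit distance = 5
Max length = max(6, 4) = 6
Similarity = 1 - 5/6
= 0.1667


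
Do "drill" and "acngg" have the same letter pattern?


Pattern of "drill": [0, 1, 2, 3, 3]
Pattern of "acngg": [0, 1, 2, 3, 3]
Patterns match
Same pattern = Yes


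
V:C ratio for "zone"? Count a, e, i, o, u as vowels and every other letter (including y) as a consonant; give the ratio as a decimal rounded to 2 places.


Word: "zone"
Vowels (a,e,i,o,u): 2
Consonants: 2
Ratio = 2/2
= 1.00


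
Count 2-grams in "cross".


Word: "cross" (length 5)
Number of 2-grams = length - 2 + 1 = 5 - 2 + 1
= 4


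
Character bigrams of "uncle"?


Word: "uncle" (length 5)
Number of bigrams = 5 - 2 + 1 = 4
  Position 0: "un"
  Position 1: "nc"
  Position 2: "cl"
  Position 3: "le"
Bigrams = "un", "nc", "cl", "le"


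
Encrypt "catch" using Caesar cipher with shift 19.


Word: "catch"
Shift: 19
Each letter → (letter + shift) mod 26:
  'c' (2) + 19 = 21 → 'v'
  'a' (0) + 19 = 19 → 't'
  't' (19) + 19 = 12 → 'm'
  'c' (2) + 19 = 21 → 'v'
  'h' (7) + 19 = 0 → 'a'
Result = "vtmva"


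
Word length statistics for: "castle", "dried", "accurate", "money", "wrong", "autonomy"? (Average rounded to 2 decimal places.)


Lengths: "castle"=6, "dried"=5, "accurate"=8, "money"=5, "wrong"=5, "autonomy"=8
Sum = 37, Count = 6
Average = 37/6 = 6.17
= avg=6.17, min=5, max=8


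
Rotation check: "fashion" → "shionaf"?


Word: "fashion", Candidate: "shionaf"
Method: check if candidate is substring of word+word
"fashionfashion" contains "shionaf"? No
Is rotation = No


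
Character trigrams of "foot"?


Word: "foot" (length 4)
Number of trigrams = 4 - 3 + 1 = 2
  Position 0: "foo"
  Position 1: "oot"
Trigrams = "foo", "oot"


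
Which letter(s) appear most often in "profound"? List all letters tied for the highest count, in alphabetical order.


Word: "profound"
Letter counts:
  'd': 1
  'f': 1
  'n': 1
  'o': 2
  'p': 1
  'r': 1
  'u': 1
Maximum count = 2
Most frequent = 'o' (2 times each)


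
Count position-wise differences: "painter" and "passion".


Comparing character by character (same length = 7):
  Pos 0: 'p' vs 'p' =
  Pos 1: 'a' vs 'a' =
  Pos 2: 'i' vs 's' !=
  Pos 3: 'n' vs 's' !=
  Pos 4: 't' vs 'i' !=
  Pos 5: 'e' vs 'o' !=
  Pos 6: 'r' vs 'n' !=
Hamming distance = 5


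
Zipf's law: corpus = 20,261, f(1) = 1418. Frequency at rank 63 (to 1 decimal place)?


Zipf's law: f(r) = f(1) / r
f(1) = 1418
f(63) = 1418 / 63
= 22.5 occurrences


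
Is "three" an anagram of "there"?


Word 1: "there" → sorted: eehrt
Word 2: "three" → sorted: eehrt
Same letters? eehrt == eehrt
Anagram = Yes


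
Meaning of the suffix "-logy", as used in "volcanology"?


Suffix: -logy
Example: volcanology = volcano + -logy
Meaning = study of


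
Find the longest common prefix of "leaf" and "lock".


Word 1: "leaf"
Word 2: "lock"
Comparing from start:
  Pos 0: 'l' == 'l'
  Pos 1: 'e' != 'o' (stop)
LCP = "l" (length 1)


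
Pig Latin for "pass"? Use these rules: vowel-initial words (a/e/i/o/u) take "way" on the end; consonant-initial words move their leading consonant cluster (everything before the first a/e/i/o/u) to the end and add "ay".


Word: "pass"
Starts with consonant(s) → move to end, add 'ay'
Consonant cluster: "p"
Pig Latin = "asspay"


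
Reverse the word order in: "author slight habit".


Original: "author slight habit"
Words (1..n): author | slight | habit
Reversed (n..1): habit | slight | author
Result = "habit slight author"


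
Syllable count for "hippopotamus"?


Word: "hippopotamus"
Syllable breakdown: hip · po · pot · a · mus
Counting: 5 parts
= 5 syllables


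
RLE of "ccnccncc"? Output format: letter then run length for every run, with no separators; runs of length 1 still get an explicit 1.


String: "ccnccncc"
Scanning for consecutive runs:
  'c' x 2
  'n' x 1
  'c' x 2
  'n' x 1
  'c' x 2
RLE = "c2n1c2n1c2"


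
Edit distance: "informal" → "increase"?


Word 1: "informal" (length 8)
Word 2: "increase" (length 8)
One optimal edit sequence (insert/delete/substitute each cost 1):
  1. keep 'i'
  2. keep 'n'
  3. delete 'f'  (+1)
  4. substitute 'o' -> 'c'  (+1)
  5. keep 'r'
  6. substitute 'm' -> 'e'  (+1)
  7. keep 'a'
  8. insert 's'  (+1)
  9. substitute 'l' -> 'e'  (+1)
Total edit operations: 5
Edit distance = 5


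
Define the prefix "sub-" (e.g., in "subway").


Prefix: sub-
Example: subway (sub- + way)
Meaning = under / below


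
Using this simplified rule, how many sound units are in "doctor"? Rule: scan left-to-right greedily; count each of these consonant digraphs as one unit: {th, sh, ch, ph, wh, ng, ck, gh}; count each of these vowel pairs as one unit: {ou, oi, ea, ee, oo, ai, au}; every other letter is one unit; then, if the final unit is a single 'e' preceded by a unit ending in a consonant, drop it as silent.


Word: "doctor" (6 letters)
Left-to-right scan:
  (1) 'd' (letter)
  (2) 'o' (letter)
  (3) 'c' (letter)
  (4) 't' (letter)
  (5) 'o' (letter)
  (6) 'r' (letter)
Units from scan: 6
Sound units = 6 units


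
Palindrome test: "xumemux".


Word: "xumemux"
Reversed: "xumemux"
Forward == Backward? xumemux == xumemux
Palindrome = Yes


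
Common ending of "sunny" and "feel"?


Word 1: "sunny"
Word 2: "feel"
Comparing from end:
  Pos -1: 'y' != 'l' (stop)
LCS = "" (length 0)


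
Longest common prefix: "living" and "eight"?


Word 1: "living"
Word 2: "eight"
Comparing from start:
  Pos 0: 'l' != 'e' (stop)
LCP = "" (length 0)


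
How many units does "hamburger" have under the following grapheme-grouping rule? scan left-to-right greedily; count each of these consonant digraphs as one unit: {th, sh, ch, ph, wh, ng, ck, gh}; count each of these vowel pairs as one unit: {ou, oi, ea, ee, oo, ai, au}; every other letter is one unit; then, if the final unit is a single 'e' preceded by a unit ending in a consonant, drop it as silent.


Word: "hamburger" (9 letters)
Left-to-right scan:
  1. 'h' (letter)
  2. 'a' (letter)
  3. 'm' (letter)
  4. 'b' (letter)
  5. 'u' (letter)
  6. 'r' (letter)
  7. 'g' (letter)
  8. 'e' (letter)
  9. 'r' (letter)
Units from scan: 9
Sound units = 9 units


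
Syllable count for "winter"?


Word: "winter"
Syllable breakdown: win-ter
Counting: 2 parts
= 2 syllables


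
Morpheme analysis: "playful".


Word: "playful"
Morphemes: play / -ful
Each morpheme carries meaning
= 2 morphemes


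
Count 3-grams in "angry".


Word: "angry" (length 5)
Number of 3-grams = length - 3 + 1 = 5 - 3 + 1
= 3


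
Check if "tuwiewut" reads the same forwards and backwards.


Word: "tuwiewut"
Reversed: "tuweiwut"
Forward == Backward? tuwiewut != tuweiwut
Palindrome = No


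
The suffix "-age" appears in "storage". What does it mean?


Suffix: -age
Example: storage = store + -age, with a spelling change
Meaning = result / collection


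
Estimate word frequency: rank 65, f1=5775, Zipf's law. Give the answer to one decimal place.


Zipf's law: f(r) = f(1) / r
f(1) = 5775
f(65) = 5775 / 65
= 88.8 occurrences


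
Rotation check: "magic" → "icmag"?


Word: "magic", Candidate: "icmag"
Method: check if candidate is substring of word+word
"magicmagic" contains "icmag"? Yes
Is rotation = Yes


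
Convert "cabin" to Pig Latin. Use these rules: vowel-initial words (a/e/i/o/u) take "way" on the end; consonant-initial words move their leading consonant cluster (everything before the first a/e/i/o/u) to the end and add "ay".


Word: "cabin"
Starts with consonant(s) → move to end, add 'ay'
Consonant cluster: "c"
Pig Latin = "abincay"


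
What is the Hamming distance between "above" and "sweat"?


Comparing character by character (same length = 5):
  Pos 0: 'a' vs 's' !=
  Pos 1: 'b' vs 'w' !=
  Pos 2: 'o' vs 'e' !=
  Pos 3: 'v' vs 'a' !=
  Pos 4: 'e' vs 't' !=
Hamming distance = 5


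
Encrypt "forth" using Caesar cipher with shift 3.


Word: "forth"
Shift: 3
Each letter → (letter + shift) mod 26:
  'f' (5) + 3 = 8 → 'i'
  'o' (14) + 3 = 17 → 'r'
  'r' (17) + 3 = 20 → 'u'
  't' (19) + 3 = 22 → 'w'
  'h' (7) + 3 = 10 → 'k'
Result = "iruwk"


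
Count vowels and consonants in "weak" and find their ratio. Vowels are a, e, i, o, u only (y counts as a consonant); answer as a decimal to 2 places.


Word: "weak"
Vowels (a,e,i,o,u): 2
Consonants: 2
Ratio = 2/2
= 1.00


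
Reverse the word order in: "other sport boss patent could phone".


Original: "other sport boss patent could phone"
Words (1..n): other | sport | boss | patent | could | phone
Reversed (n..1): phone | could | patent | boss | sport | other
Result = "phone could patent boss sport other"


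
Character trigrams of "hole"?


Word: "hole" (length 4)
Number of trigrams = 4 - 3 + 1 = 2
  Position 0: "hol"
  Position 1: "ole"
Trigrams = "hol", "ole"


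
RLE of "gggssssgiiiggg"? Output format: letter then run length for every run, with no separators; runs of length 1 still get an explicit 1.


String: "gggssssgiiiggg"
Scanning for consecutive runs:
  'g' x 3
  's' x 4
  'g' x 1
  'i' x 3
  'g' x 3
RLE = "g3s4g1i3g3"


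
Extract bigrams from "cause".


Word: "cause" (length 5)
Number of bigrams = 5 - 2 + 1 = 4
  Position 0: "ca"
  Position 1: "au"
  Position 2: "us"
  Position 3: "se"
Bigrams = "ca", "au", "us", "se"


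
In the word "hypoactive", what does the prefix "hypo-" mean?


Prefix: hypo-
Example: hypoactive = hypo- + active
Meaning = under / below normal


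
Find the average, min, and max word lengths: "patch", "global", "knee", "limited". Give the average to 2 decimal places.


Lengths: "patch"=5, "global"=6, "knee"=4, "limited"=7
Sum = 22, Count = 4
Average = 22/4 = 5.50
= avg=5.50, min=4, max=7


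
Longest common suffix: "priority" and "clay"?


Word 1: "priority"
Word 2: "clay"
Comparing from end:
  Pos -1: 'y' == 'y'
  Pos -2: 't' != 'a' (stop)
LCS = "y" (length 1)


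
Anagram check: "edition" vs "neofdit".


Word 1: "edition" → sorted: deiinot
Word 2: "neofdit" → sorted: definot
Same letters? deiinot != definot
Anagram = No


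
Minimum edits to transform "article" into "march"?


Word 1: "article" (length 7)
Word 2: "march" (length 5)
One optimal edit sequence (insert/delete/substitute each cost 1):
  1. insert 'm'  (+1)
  2. keep 'a'
  3. keep 'r'
  4. delete 't'  (+1)
  5. delete 'i'  (+1)
  6. keep 'c'
  7. delete 'l'  (+1)
  8. substitute 'e' -> 'h'  (+1)
Total edit operations: 5
Edit distance = 5


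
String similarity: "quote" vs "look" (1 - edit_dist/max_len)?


Word 1: "quote" (length 5)
Word 2: "look" (length 4)
One optimal edit sequence:
  1. delete 'q'  (+1)
  2. substitute 'u' -> 'l'  (+1)
  3. keep 'o'
  4. substitute 't' -> 'o'  (+1)
  5. substitute 'e' -> 'k'  (+1)
Edit distance = 4
Max length = max(5, 4) = 5
Similarity = 1 - 4/5
= 0.2000


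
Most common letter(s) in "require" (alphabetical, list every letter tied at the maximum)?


Word: "require"
Letter counts:
  'e': 2
  'i': 1
  'q': 1
  'r': 2
  'u': 1
Maximum count = 2
Most frequent = 'e', 'r' (2 times each)


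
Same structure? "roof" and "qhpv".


Pattern of "roof": [0, 1, 1, 2]
Pattern of "qhpv": [0, 1, 2, 3]
Patterns do not match
Same pattern = No


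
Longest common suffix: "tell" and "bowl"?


Word 1: "tell"
Word 2: "bowl"
Comparing from end:
  Pos -1: 'l' == 'l'
  Pos -2: 'l' != 'w' (stop)
LCS = "l" (length 1)


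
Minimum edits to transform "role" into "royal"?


Word 1: "role" (length 4)
Word 2: "royal" (length 5)
One optimal edit sequence (insert/delete/substitute each cost 1):
  1. keep 'r'
  2. keep 'o'
  3. insert 'y'  (+1)
  4. substitute 'l' -> 'a'  (+1)
  5. substitute 'e' -> 'l'  (+1)
Total edit operations: 3
Edit distance = 3


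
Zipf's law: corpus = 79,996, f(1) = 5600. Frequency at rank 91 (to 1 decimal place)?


Zipf's law: f(r) = f(1) / r
f(1) = 5600
f(91) = 5600 / 91
= 61.5 occurrences


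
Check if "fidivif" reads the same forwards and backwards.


Word: "fidivif"
Reversed: "fividif"
Forward == Backward? fidivif != fividif
Palindrome = No


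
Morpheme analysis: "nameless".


Word: "nameless"
Morphemes: name | -less
Each morpheme carries meaning
= 2 morphemes


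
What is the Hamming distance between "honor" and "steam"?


Comparing character by character (same length = 5):
  Pos 0: 'h' vs 's' !=
  Pos 1: 'o' vs 't' !=
  Pos 2: 'n' vs 'e' !=
  Pos 3: 'o' vs 'a' !=
  Pos 4: 'r' vs 'm' !=
Hamming distance = 5


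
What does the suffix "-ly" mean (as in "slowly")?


Suffix: -ly
As in: slowly -> slow + -ly
Meaning = in a manner


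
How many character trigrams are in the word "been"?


Word: "been" (length 4)
Number of 3-grams = length - 3 + 1 = 4 - 3 + 1
= 2


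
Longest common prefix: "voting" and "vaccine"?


Word 1: "voting"
Word 2: "vaccine"
Comparing from start:
  Pos 0: 'v' == 'v'
  Pos 1: 'o' != 'a' (stop)
LCP = "v" (length 1)


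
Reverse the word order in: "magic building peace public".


Original: "magic building peace public"
Words (1..n): magic | building | peace | public
Reversed (n..1): public | peace | building | magic
Result = "public peace building magic"


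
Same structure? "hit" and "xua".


Pattern of "hit": [0, 1, 2]
Pattern of "xua": [0, 1, 2]
Patterns match
Same pattern = Yes


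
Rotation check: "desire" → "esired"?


Word: "desire", Candidate: "esired"
Method: check if candidate is substring of word+word
"desiredesire" contains "esired"? Yes
Is rotation = Yes


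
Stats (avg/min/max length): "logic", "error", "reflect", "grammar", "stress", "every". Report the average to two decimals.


Lengths: "logic"=5, "error"=5, "reflect"=7, "grammar"=7, "stress"=6, "every"=5
Sum = 35, Count = 6
Average = 35/6 = 5.83
= avg=5.83, min=5, max=7


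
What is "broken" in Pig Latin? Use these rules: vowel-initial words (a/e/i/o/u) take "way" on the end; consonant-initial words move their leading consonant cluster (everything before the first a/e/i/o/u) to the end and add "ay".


Word: "broken"
Starts with consonant(s) → move to end, add 'ay'
Consonant cluster: "br"
Pig Latin = "okenbray"


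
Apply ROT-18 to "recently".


Word: "recently"
Shift: 18
Each letter → (letter + shift) mod 26:
  'r' (17) + 18 = 9 → 'j'
  'e' (4) + 18 = 22 → 'w'
  'c' (2) + 18 = 20 → 'u'
  'e' (4) + 18 = 22 → 'w'
  'n' (13) + 18 = 5 → 'f'
  't' (19) + 18 = 11 → 'l'
  'l' (11) + 18 = 3 → 'd'
  'y' (24) + 18 = 16 → 'q'
Result = "jwuwfldq"


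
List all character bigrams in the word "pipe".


Word: "pipe" (length 4)
Number of bigrams = 4 - 2 + 1 = 3
  Position 0: "pi"
  Position 1: "ip"
  Position 2: "pe"
Bigrams = "pi", "ip", "pe"


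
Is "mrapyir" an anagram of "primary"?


Word 1: "primary" → sorted: aimprry
Word 2: "mrapyir" → sorted: aimprry
Same letters? aimprry == aimprry
Anagram = Yes


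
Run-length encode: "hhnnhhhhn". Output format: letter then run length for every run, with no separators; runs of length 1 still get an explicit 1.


String: "hhnnhhhhn"
Scanning for consecutive runs:
  'h' x 2
  'n' x 2
  'h' x 4
  'n' x 1
RLE = "h2n2h4n1"


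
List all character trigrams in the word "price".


Word: "price" (length 5)
Number of trigrams = 5 - 3 + 1 = 3
  Position 0: "pri"
  Position 1: "ric"
  Position 2: "ice"
Trigrams = "pri", "ric", "ice"


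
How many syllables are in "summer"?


Word: "summer"
Syllable breakdown: sum-mer
Counting: 2 parts
= 2 syllables


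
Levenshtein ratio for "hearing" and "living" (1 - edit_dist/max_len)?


Word 1: "hearing" (length 7)
Word 2: "living" (length 6)
One optimal edit sequence:
  1. delete 'h'  (+1)
  2. substitute 'e' -> 'l'  (+1)
  3. substitute 'a' -> 'i'  (+1)
  4. substitute 'r' -> 'v'  (+1)
  5. keep 'i'
  6. keep 'n'
  7. keep 'g'
Edit distance = 4
Max length = max(7, 6) = 7
Similarity = 1 - 4/7
= 0.4286


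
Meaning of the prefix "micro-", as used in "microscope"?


Prefix: micro-
As in: microscope -> micro- + scope
Meaning = small


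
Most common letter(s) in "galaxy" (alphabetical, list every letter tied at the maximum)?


Word: "galaxy"
Letter counts:
  'a': 2
  'g': 1
  'l': 1
  'x': 1
  'y': 1
Maximum count = 2
Most frequent = 'a' (2 times each)


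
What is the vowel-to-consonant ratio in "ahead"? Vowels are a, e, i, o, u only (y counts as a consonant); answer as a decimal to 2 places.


Word: "ahead"
Vowels (a,e,i,o,u): 3
Consonants: 2
Ratio = 3/2
= 1.50


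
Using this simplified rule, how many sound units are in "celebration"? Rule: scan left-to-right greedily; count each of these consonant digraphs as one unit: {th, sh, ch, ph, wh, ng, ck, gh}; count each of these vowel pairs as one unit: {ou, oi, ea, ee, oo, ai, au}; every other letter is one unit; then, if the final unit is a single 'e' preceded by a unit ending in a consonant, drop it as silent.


Word: "celebration" (11 letters)
Left-to-right scan:
  [1] 'c' (letter)
  [2] 'e' (letter)
  [3] 'l' (letter)
  [4] 'e' (letter)
  [5] 'b' (letter)
  [6] 'r' (letter)
  [7] 'a' (letter)
  [8] 't' (letter)
  [9] 'i' (letter)
  [10] 'o' (letter)
  [11] 'n' (letter)
Units from scan: 11
Sound units = 11 units


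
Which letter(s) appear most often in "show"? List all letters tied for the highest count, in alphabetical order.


Word: "show"
Letter counts:
  'h': 1
  'o': 1
  's': 1
  'w': 1
Maximum count = 1
Most frequent = 'h', 'o', 's', 'w' (1 time each)


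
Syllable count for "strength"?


Word: "strength"
Syllable breakdown: strength
Counting: 1 part
= 1 syllable


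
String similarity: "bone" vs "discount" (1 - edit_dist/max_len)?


Word 1: "bone" (length 4)
Word 2: "discount" (length 8)
One optimal edit sequence:
  1. insert 'd'  (+1)
  2. insert 'i'  (+1)
  3. insert 's'  (+1)
  4. substitute 'b' -> 'c'  (+1)
  5. keep 'o'
  6. insert 'u'  (+1)
  7. keep 'n'
  8. substitute 'e' -> 't'  (+1)
Edit distance = 6
Max length = max(4, 8) = 8
Similarity = 1 - 6/8
= 0.2500


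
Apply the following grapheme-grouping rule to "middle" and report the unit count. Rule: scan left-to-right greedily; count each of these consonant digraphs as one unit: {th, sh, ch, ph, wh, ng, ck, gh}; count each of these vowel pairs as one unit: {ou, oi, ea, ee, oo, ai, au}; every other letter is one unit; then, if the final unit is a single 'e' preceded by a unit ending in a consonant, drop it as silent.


Word: "middle" (6 letters)
Left-to-right scan:
  [1] 'm' (letter)
  [2] 'i' (letter)
  [3] 'd' (letter)
  [4] 'd' (letter)
  [5] 'l' (letter)
  [6] 'e' (letter)
Units from scan: 6
Final unit is 'e' after a consonant -> drop as silent (-1)
Sound units = 5 units


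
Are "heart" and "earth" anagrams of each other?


Word 1: "heart" → sorted: aehrt
Word 2: "earth" → sorted: aehrt
Same letters? aehrt == aehrt
Anagram = Yes


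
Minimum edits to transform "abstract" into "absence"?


Word 1: "abstract" (length 8)
Word 2: "absence" (length 7)
One optimal edit sequence (insert/delete/substitute each cost 1):
  1. keep 'a'
  2. keep 'b'
  3. keep 's'
  4. delete 't'  (+1)
  5. substitute 'r' -> 'e'  (+1)
  6. substitute 'a' -> 'n'  (+1)
  7. keep 'c'
  8. substitute 't' -> 'e'  (+1)
Total edit operations: 4
Edit distance = 4


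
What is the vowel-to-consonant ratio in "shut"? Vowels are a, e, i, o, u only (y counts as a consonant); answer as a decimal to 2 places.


Word: "shut"
Vowels (a,e,i,o,u): 1
Consonants: 3
Ratio = 1/3
= 0.33


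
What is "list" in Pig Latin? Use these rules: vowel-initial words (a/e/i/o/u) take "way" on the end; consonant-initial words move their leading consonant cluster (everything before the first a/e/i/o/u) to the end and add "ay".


Word: "list"
Starts with consonant(s) → move to end, add 'ay'
Consonant cluster: "l"
Pig Latin = "istlay"


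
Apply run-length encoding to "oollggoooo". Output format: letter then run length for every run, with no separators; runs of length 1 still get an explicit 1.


String: "oollggoooo"
Scanning for consecutive runs:
  'o' x 2
  'l' x 2
  'g' x 2
  'o' x 4
RLE = "o2l2g2o4"


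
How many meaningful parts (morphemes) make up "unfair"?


Word: "unfair"
Morphemes: un- + fair
Each morpheme carries meaning
= 2 morphemes


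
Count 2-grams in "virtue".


Word: "virtue" (length 6)
Number of 2-grams = length - 2 + 1 = 6 - 2 + 1
= 5


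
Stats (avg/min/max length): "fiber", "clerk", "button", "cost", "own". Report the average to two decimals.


Lengths: "fiber"=5, "clerk"=5, "button"=6, "cost"=4, "own"=3
Sum = 23, Count = 5
Average = 23/5 = 4.60
= avg=4.60, min=3, max=6


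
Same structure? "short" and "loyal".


Pattern of "short": [0, 1, 2, 3, 4]
Pattern of "loyal": [0, 1, 2, 3, 0]
Patterns do not match
Same pattern = No


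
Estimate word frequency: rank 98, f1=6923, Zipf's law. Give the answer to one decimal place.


Zipf's law: f(r) = f(1) / r
f(1) = 6923
f(98) = 6923 / 98
= 70.6 occurrences


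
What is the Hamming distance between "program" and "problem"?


Comparing character by character (same length = 7):
  Pos 0: 'p' vs 'p' =
  Pos 1: 'r' vs 'r' =
  Pos 2: 'o' vs 'o' =
  Pos 3: 'g' vs 'b' !=
  Pos 4: 'r' vs 'l' !=
  Pos 5: 'a' vs 'e' !=
  Pos 6: 'm' vs 'm' =
Hamming distance = 3


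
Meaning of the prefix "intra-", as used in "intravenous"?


Prefix: intra-
Example: intravenous (intra- + venous)
Meaning = within


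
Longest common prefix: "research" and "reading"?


Word 1: "research"
Word 2: "reading"
Comparing from start:
  Pos 0: 'r' == 'r'
  Pos 1: 'e' == 'e'
  Pos 2: 's' != 'a' (stop)
LCP = "re" (length 2)


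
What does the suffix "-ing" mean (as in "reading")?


Suffix: -ing
As in: reading -> read + -ing
Meaning = present participle


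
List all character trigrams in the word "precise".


Word: "precise" (length 7)
Number of trigrams = 7 - 3 + 1 = 5
  Position 0: "pre"
  Position 1: "rec"
  Position 2: "eci"
  Position 3: "cis"
  Position 4: "ise"
Trigrams = "pre", "rec", "eci", "cis", "ise"


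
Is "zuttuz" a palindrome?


Word: "zuttuz"
Reversed: "zuttuz"
Forward == Backward? zuttuz == zuttuz
Palindrome = Yes


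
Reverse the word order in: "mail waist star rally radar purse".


Original: "mail waist star rally radar purse"
Words (1..n): mail | waist | star | rally | radar | purse
Reversed (n..1): purse | radar | rally | star | waist | mail
Result = "purse radar rally star waist mail"


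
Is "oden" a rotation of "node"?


Word: "node", Candidate: "oden"
Method: check if candidate is substring of word+word
"nodenode" contains "oden"? Yes
Is rotation = Yes


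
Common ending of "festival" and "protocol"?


Word 1: "festival"
Word 2: "protocol"
Comparing from end:
  Pos -1: 'l' == 'l'
  Pos -2: 'a' != 'o' (stop)
LCS = "l" (length 1)


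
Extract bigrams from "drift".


Word: "drift" (length 5)
Number of bigrams = 5 - 2 + 1 = 4
  Position 0: "dr"
  Position 1: "ri"
  Position 2: "if"
  Position 3: "ft"
Bigrams = "dr", "ri", "if", "ft"


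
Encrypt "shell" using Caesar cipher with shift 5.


Word: "shell"
Shift: 5
Each letter → (letter + shift) mod 26:
  's' (18) + 5 = 23 → 'x'
  'h' (7) + 5 = 12 → 'm'
  'e' (4) + 5 = 9 → 'j'
  'l' (11) + 5 = 16 → 'q'
  'l' (11) + 5 = 16 → 'q'
Result = "xmjqq"


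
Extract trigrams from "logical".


Word: "logical" (length 7)
Number of trigrams = 7 - 3 + 1 = 5
  Position 0: "log"
  Position 1: "ogi"
  Position 2: "gic"
  Position 3: "ica"
  Position 4: "cal"
Trigrams = "log", "ogi", "gic", "ica", "cal"


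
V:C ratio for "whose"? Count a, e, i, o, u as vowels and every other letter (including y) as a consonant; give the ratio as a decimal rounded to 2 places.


Word: "whose"
Vowels (a,e,i,o,u): 2
Consonants: 3
Ratio = 2/3
= 0.67


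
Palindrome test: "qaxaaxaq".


Word: "qaxaaxaq"
Reversed: "qaxaaxaq"
Forward == Backward? qaxaaxaq == qaxaaxaq
Palindrome = Yes


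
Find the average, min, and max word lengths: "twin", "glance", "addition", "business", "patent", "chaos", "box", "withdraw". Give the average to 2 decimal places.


Lengths: "twin"=4, "glance"=6, "addition"=8, "business"=8, "patent"=6, "chaos"=5, "box"=3, "withdraw"=8
Sum = 48, Count = 8
Average = 48/8 = 6.00
= avg=6.00, min=3, max=8


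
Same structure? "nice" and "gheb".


Pattern of "nice": [0, 1, 2, 3]
Pattern of "gheb": [0, 1, 2, 3]
Patterns match
Same pattern = Yes


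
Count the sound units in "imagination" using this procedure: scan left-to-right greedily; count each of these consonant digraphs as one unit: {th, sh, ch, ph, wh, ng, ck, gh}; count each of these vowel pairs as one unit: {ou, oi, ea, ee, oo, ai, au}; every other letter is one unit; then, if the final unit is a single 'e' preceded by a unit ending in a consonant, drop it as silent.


Word: "imagination" (11 letters)
Left-to-right scan:
  1. 'i' (letter)
  2. 'm' (letter)
  3. 'a' (letter)
  4. 'g' (letter)
  5. 'i' (letter)
  6. 'n' (letter)
  7. 'a' (letter)
  8. 't' (letter)
  9. 'i' (letter)
  10. 'o' (letter)
  11. 'n' (letter)
Units from scan: 11
Sound units = 11 units


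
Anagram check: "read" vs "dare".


Word 1: "read" → sorted: ader
Word 2: "dare" → sorted: ader
Same letters? ader == ader
Anagram = Yes


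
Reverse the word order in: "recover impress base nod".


Original: "recover impress base nod"
Words (1..n): recover | impress | base | nod
Reversed (n..1): nod | base | impress | recover
Result = "nod base impress recover"


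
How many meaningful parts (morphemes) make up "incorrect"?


Word: "incorrect"
Morphemes: in- / correct
Each morpheme carries meaning
= 2 morphemes


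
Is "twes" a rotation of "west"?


Word: "west", Candidate: "twes"
Method: check if candidate is substring of word+word
"westwest" contains "twes"? Yes
Is rotation = Yes


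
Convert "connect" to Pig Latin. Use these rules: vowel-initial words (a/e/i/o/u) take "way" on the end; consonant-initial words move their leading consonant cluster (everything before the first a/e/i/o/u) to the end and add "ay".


Word: "connect"
Starts with consonant(s) → move to end, add 'ay'
Consonant cluster: "c"
Pig Latin = "onnectcay"


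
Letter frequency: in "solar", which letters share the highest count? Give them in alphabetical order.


Word: "solar"
Letter counts:
  'a': 1
  'l': 1
  'o': 1
  'r': 1
  's': 1
Maximum count = 1
Most frequent = 'a', 'l', 'o', 'r', 's' (1 time each)


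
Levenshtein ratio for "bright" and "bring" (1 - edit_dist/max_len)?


Word 1: "bright" (length 6)
Word 2: "bring" (length 5)
One optimal edit sequence:
  1. keep 'b'
  2. keep 'r'
  3. keep 'i'
  4. delete 'g'  (+1)
  5. substitute 'h' -> 'n'  (+1)
  6. substitute 't' -> 'g'  (+1)
Edit distance = 3
Max length = max(6, 5) = 6
Similarity = 1 - 3/6
= 0.5000


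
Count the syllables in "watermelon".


Word: "watermelon"
Syllable breakdown: wa / ter / mel / on
Counting: 4 parts
= 4 syllables


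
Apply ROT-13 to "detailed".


Word: "detailed"
Shift: 13
Each letter → (letter + shift) mod 26:
  'd' (3) + 13 = 16 → 'q'
  'e' (4) + 13 = 17 → 'r'
  't' (19) + 13 = 6 → 'g'
  'a' (0) + 13 = 13 → 'n'
  'i' (8) + 13 = 21 → 'v'
  'l' (11) + 13 = 24 → 'y'
  'e' (4) + 13 = 17 → 'r'
  'd' (3) + 13 = 16 → 'q'
Result = "qrgnvyrq"


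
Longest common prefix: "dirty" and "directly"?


Word 1: "dirty"
Word 2: "directly"
Comparing from start:
  Pos 0: 'd' == 'd'
  Pos 1: 'i' == 'i'
  Pos 2: 'r' == 'r'
  Pos 3: 't' != 'e' (stop)
LCP = "dir" (length 3)


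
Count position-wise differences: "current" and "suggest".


Comparing character by character (same length = 7):
  Pos 0: 'c' vs 's' !=
  Pos 1: 'u' vs 'u' =
  Pos 2: 'r' vs 'g' !=
  Pos 3: 'r' vs 'g' !=
  Pos 4: 'e' vs 'e' =
  Pos 5: 'n' vs 's' !=
  Pos 6: 't' vs 't' =
Hamming distance = 4


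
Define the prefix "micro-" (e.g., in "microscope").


Prefix: micro-
As in: microscope -> micro- + scope
Meaning = small


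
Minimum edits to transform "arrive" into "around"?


Word 1: "arrive" (length 6)
Word 2: "around" (length 6)
One optimal edit sequence (insert/delete/substitute each cost 1):
  1. keep 'a'
  2. keep 'r'
  3. substitute 'r' -> 'o'  (+1)
  4. substitute 'i' -> 'u'  (+1)
  5. substitute 'v' -> 'n'  (+1)
  6. substitute 'e' -> 'd'  (+1)
Total edit operations: 4
Edit distance = 4


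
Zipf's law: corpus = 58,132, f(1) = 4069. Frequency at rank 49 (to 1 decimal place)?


Zipf's law: f(r) = f(1) / r
f(1) = 4069
f(49) = 4069 / 49
= 83.0 occurrences


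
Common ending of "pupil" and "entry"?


Word 1: "pupil"
Word 2: "entry"
Comparing from end:
  Pos -1: 'l' != 'y' (stop)
LCS = "" (length 0)


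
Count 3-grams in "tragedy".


Word: "tragedy" (length 7)
Number of 3-grams = length - 3 + 1 = 7 - 3 + 1
= 5


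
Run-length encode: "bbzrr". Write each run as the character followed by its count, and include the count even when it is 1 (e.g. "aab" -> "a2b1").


String: "bbzrr"
Scanning for consecutive runs:
  'b' x 2
  'z' x 1
  'r' x 2
RLE = "b2z1r2"


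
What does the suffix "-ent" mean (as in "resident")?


Suffix: -ent
Example: resident (reside + -ent, with a spelling change)
Meaning = one who / that which


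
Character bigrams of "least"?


Word: "least" (length 5)
Number of bigrams = 5 - 2 + 1 = 4
  Position 0: "le"
  Position 1: "ea"
  Position 2: "as"
  Position 3: "st"
Bigrams = "le", "ea", "as", "st"


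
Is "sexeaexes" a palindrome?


Word: "sexeaexes"
Reversed: "sexeaexes"
Forward == Backward? sexeaexes == sexeaexes
Palindrome = Yes


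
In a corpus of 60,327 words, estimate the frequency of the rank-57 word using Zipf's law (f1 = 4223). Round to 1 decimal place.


Zipf's law: f(r) = f(1) / r
f(1) = 4223
f(57) = 4223 / 57
= 74.1 occurrences


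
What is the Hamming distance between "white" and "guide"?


Comparing character by character (same length = 5):
  Pos 0: 'w' vs 'g' !=
  Pos 1: 'h' vs 'u' !=
  Pos 2: 'i' vs 'i' =
  Pos 3: 't' vs 'd' !=
  Pos 4: 'e' vs 'e' =
Hamming distance = 3


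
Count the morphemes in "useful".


Word: "useful"
Morphemes: use | -ful
Each morpheme carries meaning
= 2 morphemes


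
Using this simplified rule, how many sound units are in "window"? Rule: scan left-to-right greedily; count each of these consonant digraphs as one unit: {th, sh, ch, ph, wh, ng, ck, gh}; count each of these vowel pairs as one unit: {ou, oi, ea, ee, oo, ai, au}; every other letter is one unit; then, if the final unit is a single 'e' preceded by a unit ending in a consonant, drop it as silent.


Word: "window" (6 letters)
Left-to-right scan:
  1. 'w' (letter)
  2. 'i' (letter)
  3. 'n' (letter)
  4. 'd' (letter)
  5. 'o' (letter)
  6. 'w' (letter)
Units from scan: 6
Sound units = 6 units
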